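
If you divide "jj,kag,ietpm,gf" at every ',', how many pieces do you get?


Input string: 'jj,kag,ietpm,gf'
Delimiter: ','
Split result: 'jj', 'kag', 'ietpm', 'gf'
Number of parts: 4


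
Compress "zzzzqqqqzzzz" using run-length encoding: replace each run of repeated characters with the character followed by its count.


Input: 'zzzzqqqqzzzz'
Operation: identify consecutive runs
Runs: 'zzzz' -> z4, 'qqqq' -> q4, 'zzzz' -> z4
Encoded: z4q4z4


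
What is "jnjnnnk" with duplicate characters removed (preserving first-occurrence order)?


Input: 'jnjnnnk'
Operation: keep first occurrence of each character
Scan: s[0]='j' new -> keep; s[1]='n' new -> keep; s[2]='j' seen -> skip; s[3]='n' seen -> skip; s[4]='n' seen -> skip; s[5]='n' seen -> skip; s[6]='k' new -> keep
Result: jnk


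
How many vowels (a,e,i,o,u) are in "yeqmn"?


Input string: 'yeqmn'
Operation: count vowels (a, e, i, o, u)
Scan: s[0]='y', s[1]='e' (vowel), s[2]='q', s[3]='m', s[4]='n'
Vowels found: 1
Result: 1


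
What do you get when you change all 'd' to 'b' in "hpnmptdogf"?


Input string: 'hpnmptdogf'
Operation: replace 'd' with 'b'
Positions of 'd': 6
After replacement: hpnmptbogf


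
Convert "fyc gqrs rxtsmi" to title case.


Input string: 'fyc gqrs rxtsmi'
Operation: capitalize first letter of each word
Word transformations: 'fyc'->'Fyc', 'gqrs'->'Gqrs', 'rxtsmi'->'Rxtsmi'
Result: Fyc Gqrs Rxtsmi


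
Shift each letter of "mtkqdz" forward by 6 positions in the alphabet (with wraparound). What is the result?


Input: 'mtkqdz', shift = 6
Operation: for each letter, (position + 6) mod 26
Mapping: 'm'(12+6=18)->'s', 't'(19+6=25)->'z', 'k'(10+6=16)->'q', 'q'(16+6=22)->'w', 'd'(3+6=9)->'j', 'z'(25+6=31, 31 mod 26=5)->'f'
Result: szqwjf


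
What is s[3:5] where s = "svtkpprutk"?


Input string: 'svtkpprutk'
Operation: slice [3:5]
Extract characters: s[3]='k', s[4]='p'
Result: kp


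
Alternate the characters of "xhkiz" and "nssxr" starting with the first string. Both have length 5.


String 1: 'xhkiz'
String 2: 'nssxr'
Operation: alternate characters
Pairs: 'x'+'n', 'h'+'s', 'k'+'s', 'i'+'x', 'z'+'r'
Result: xnhsksixzr


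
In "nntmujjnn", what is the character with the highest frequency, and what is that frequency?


Input: 'nntmujjnn'
Operation: tally each character
Counts: 'j':2, 'm':1, 'n':4, 't':1, 'u':1
Maximum: 'n' appears 4 times


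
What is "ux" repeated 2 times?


Input string: 'ux'
Operation: repeat 2 times
Concatenation: 'ux' + 'ux'
Result: uxux


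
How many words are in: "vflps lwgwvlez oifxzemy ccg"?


Input string: 'vflps lwgwvlez oifxzemy ccg'
Operation: split by spaces
Words found: 'vflps', 'lwgwvlez', 'oifxzemy', 'ccg'
Word count: 4


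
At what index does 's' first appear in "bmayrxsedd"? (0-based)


Input string: 'bmayrxsedd'
Target: 's'
Scanning left to right: s[0]='b', s[1]='m', s[2]='a', s[3]='y', s[4]='r', s[5]='x', s[6]='s'
First match at index: 6


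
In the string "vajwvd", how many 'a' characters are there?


Input string: 'vajwvd'
Target character: 'a'
Scan each position: s[1]='a'
Matches found at indices: 1
Total: 1


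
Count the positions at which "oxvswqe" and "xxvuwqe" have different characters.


String 1: 'oxvswqe'
String 2: 'xxvuwqe'
Compare each position: pos 0: 'o'!='x', pos 1: 'x'=='x', pos 2: 'v'=='v', pos 3: 's'!='u', pos 4: 'w'=='w', pos 5: 'q'=='q', pos 6: 'e'=='e'
Differing positions: 2
Hamming distance: 2


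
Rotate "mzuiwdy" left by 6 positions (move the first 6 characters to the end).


Input: 'mzuiwdy', shift = 6
Operation: split at index 6 and swap parts
Front part s[0:6] = 'mzuiwd'
Back part s[6:] = 'y'
Rotated = back + front = 'y' + 'mzuiwd'
Result: ymzuiwd


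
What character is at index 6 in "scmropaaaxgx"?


Input string: 'scmropaaaxgx'
Operation: get character at index 6
Index mapping: s[0]='s', s[1]='c', s[2]='m', s[3]='r', s[4]='o', s[5]='p', s[6]='a'
Result: 'a'


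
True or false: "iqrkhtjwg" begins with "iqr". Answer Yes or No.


Input string: 'iqrkhtjwg'
Prefix to check: 'iqr'
First 3 characters of input: 'iqr'
Match: True
Result: Yes


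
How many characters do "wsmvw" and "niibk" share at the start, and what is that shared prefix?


String 1: 'wsmvw'
String 2: 'niibk'
Compare position by position:
pos 0: 'w' vs 'n' differ -> stop
Longest common prefix: "" (length 0)


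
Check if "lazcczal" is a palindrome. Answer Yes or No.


Input string: 'lazcczal'
Reversed: 'lazcczal'
Compare pairs: s[0]='l' vs s[7]='l' (match), s[1]='a' vs s[6]='a' (match), s[2]='z' vs s[5]='z' (match), s[3]='c' vs s[4]='c' (match)
Palindrome: Yes


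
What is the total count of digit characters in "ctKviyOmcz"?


Input string: 'ctKviyOmcz'
Operation: count digit characters (0-9)
Scan: 'c', 't', 'K', 'v', 'i', 'y', 'O', 'm', 'c', 'z'
Digits found: 0
Result: 0


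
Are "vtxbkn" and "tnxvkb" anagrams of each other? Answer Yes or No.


String 1: 'vtxbkn' -> sorted: 'bkntvx'
String 2: 'tnxvkb' -> sorted: 'bkntvx'
Compare sorted forms: 'bkntvx' == 'bkntvx'
Anagram: Yes


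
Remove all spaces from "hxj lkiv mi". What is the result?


Input string: 'hxj lkiv mi'
Operation: remove all spaces
Words: 'hxj', 'lkiv', 'mi'
Join without spaces: hxjlkivmi


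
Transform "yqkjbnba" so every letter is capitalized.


Input string: 'yqkjbnba'
Operation: convert each letter to uppercase
Mapping: 'y'->'Y', 'q'->'Q', 'k'->'K', 'j'->'J', 'b'->'B', 'n'->'N', 'b'->'B', 'a'->'A'
Result: YQKJBNBA


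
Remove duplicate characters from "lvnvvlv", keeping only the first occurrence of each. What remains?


Input: 'lvnvvlv'
Operation: keep first occurrence of each character
Scan: s[0]='l' new -> keep; s[1]='v' new -> keep; s[2]='n' new -> keep; s[3]='v' seen -> skip; s[4]='v' seen -> skip; s[5]='l' seen -> skip; s[6]='v' seen -> skip
Result: lvn


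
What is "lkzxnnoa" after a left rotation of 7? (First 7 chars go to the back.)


Input: 'lkzxnnoa', shift = 7
Operation: split at index 7 and swap parts
Front part s[0:7] = 'lkzxnno'
Back part s[7:] = 'a'
Rotated = back + front = 'a' + 'lkzxnno'
Result: alkzxnno


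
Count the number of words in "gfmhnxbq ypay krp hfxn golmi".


Input string: 'gfmhnxbq ypay krp hfxn golmi'
Operation: split by spaces
Words found: 'gfmhnxbq', 'ypay', 'krp', 'hfxn', 'golmi'
Word count: 5


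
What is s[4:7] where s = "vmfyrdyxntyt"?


Input string: 'vmfyrdyxntyt'
Operation: slice [4:7]
Extract characters: s[4]='r', s[5]='d', s[6]='y'
Result: rdy


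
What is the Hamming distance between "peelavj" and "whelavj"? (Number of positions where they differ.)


String 1: 'peelavj'
String 2: 'whelavj'
Compare each position: pos 0: 'p'!='w', pos 1: 'e'!='h', pos 2: 'e'=='e', pos 3: 'l'=='l', pos 4: 'a'=='a', pos 5: 'v'=='v', pos 6: 'j'=='j'
Differing positions: 2
Hamming distance: 2


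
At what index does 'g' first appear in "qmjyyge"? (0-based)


Input string: 'qmjyyge'
Target: 'g'
Scanning left to right: s[0]='q', s[1]='m', s[2]='j', s[3]='y', s[4]='y', s[5]='g'
First match at index: 5


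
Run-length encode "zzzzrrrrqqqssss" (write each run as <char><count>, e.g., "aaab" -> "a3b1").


Input: 'zzzzrrrrqqqssss'
Operation: identify consecutive runs
Runs: 'zzzz' -> z4, 'rrrr' -> r4, 'qqq' -> q3, 'ssss' -> s4
Encoded: z4r4q3s4


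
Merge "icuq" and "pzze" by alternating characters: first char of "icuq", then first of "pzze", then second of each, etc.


String 1: 'icuq'
String 2: 'pzze'
Operation: alternate characters
Pairs: 'i'+'p', 'c'+'z', 'u'+'z', 'q'+'e'
Result: ipczuzqe


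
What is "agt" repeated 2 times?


Input string: 'agt'
Operation: repeat 2 times
Concatenation: 'agt' + 'agt'
Result: agtagt


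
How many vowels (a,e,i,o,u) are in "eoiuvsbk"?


Input string: 'eoiuvsbk'
Operation: count vowels (a, e, i, o, u)
Scan: s[0]='e' (vowel), s[1]='o' (vowel), s[2]='i' (vowel), s[3]='u' (vowel), s[4]='v', s[5]='s', s[6]='b', s[7]='k'
Vowels found: 4
Result: 4


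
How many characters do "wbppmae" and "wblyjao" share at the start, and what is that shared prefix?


String 1: 'wbppmae'
String 2: 'wblyjao'
Compare position by position:
pos 0: 'w' vs 'w' match
pos 1: 'b' vs 'b' match
pos 2: 'p' vs 'l' differ -> stop
Longest common prefix: "wb" (length 2)


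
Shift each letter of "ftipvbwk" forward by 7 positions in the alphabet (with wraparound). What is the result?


Input: 'ftipvbwk', shift = 7
Operation: for each letter, (position + 7) mod 26
Mapping: 'f'(5+7=12)->'m', 't'(19+7=26, 26 mod 26=0)->'a', 'i'(8+7=15)->'p', 'p'(15+7=22)->'w', 'v'(21+7=28, 28 mod 26=2)->'c', 'b'(1+7=8)->'i', 'w'(22+7=29, 29 mod 26=3)->'d', 'k'(10+7=17)->'r'
Result: mapwcidr


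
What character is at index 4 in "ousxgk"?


Input string: 'ousxgk'
Operation: get character at index 4
Index mapping: s[0]='o', s[1]='u', s[2]='s', s[3]='x', s[4]='g'
Result: 'g'


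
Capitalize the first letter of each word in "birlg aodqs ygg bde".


Input string: 'birlg aodqs ygg bde'
Operation: capitalize first letter of each word
Word transformations: 'birlg'->'Birlg', 'aodqs'->'Aodqs', 'ygg'->'Ygg', 'bde'->'Bde'
Result: Birlg Aodqs Ygg Bde


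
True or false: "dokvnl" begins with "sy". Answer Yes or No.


Input string: 'dokvnl'
Prefix to check: 'sy'
First 2 characters of input: 'do'
Match: False
Result: No


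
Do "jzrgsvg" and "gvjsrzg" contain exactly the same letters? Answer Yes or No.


String 1: 'jzrgsvg' -> sorted: 'ggjrsvz'
String 2: 'gvjsrzg' -> sorted: 'ggjrsvz'
Compare sorted forms: 'ggjrsvz' == 'ggjrsvz'
Anagram: Yes


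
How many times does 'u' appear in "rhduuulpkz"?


Input string: 'rhduuulpkz'
Target character: 'u'
Scan each position: s[3]='u', s[4]='u', s[5]='u'
Matches found at indices: 3, 4, 5
Total: 3


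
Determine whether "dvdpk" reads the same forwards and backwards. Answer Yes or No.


Input string: 'dvdpk'
Reversed: 'kpdvd'
Compare pairs: s[0]='d' vs s[4]='k' (mismatch), s[1]='v' vs s[3]='p' (mismatch)
Palindrome: No


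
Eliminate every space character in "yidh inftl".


Input string: 'yidh inftl'
Operation: remove all spaces
Words: 'yidh', 'inftl'
Join without spaces: yidhinftl


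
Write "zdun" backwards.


Input string: 'zdun'
Operation: reverse character order
Original order: 'z' -> 'd' -> 'u' -> 'n'
Reversed order: 'n' -> 'u' -> 'd' -> 'z'
Result: nudz


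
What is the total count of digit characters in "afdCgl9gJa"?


Input string: 'afdCgl9gJa'
Operation: count digit characters (0-9)
Scan: 'a', 'f', 'd', 'C', 'g', 'l', '9'(digit), 'g', 'J', 'a'
Digits found: 1
Result: 1


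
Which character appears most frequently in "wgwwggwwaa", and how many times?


Input: 'wgwwggwwaa'
Operation: tally each character
Counts: 'a':2, 'g':3, 'w':5
Maximum: 'w' appears 5 times


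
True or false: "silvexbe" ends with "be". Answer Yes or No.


Input string: 'silvexbe'
Suffix to check: 'be'
Last 2 characters of input: 'be'
Match: True
Result: Yes


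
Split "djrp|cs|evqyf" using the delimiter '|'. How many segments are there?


Input string: 'djrp|cs|evqyf'
Delimiter: '|'
Split result: 'djrp', 'cs', 'evqyf'
Number of parts: 3


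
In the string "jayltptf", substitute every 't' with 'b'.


Input string: 'jayltptf'
Operation: replace 't' with 'b'
Positions of 't': 4, 6
After replacement: jaylbpbf


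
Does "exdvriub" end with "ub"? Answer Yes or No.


Input string: 'exdvriub'
Suffix to check: 'ub'
Last 2 characters of input: 'ub'
Match: True
Result: Yes


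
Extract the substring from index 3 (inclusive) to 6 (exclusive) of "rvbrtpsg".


Input string: 'rvbrtpsg'
Operation: slice [3:6]
Extract characters: s[3]='r', s[4]='t', s[5]='p'
Result: rtp


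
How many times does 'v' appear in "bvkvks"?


Input string: 'bvkvks'
Target character: 'v'
Scan each position: s[1]='v', s[3]='v'
Matches found at indices: 1, 3
Total: 2


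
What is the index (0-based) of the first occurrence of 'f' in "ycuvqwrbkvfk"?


Input string: 'ycuvqwrbkvfk'
Target: 'f'
Scanning left to right: s[0]='y', s[1]='c', s[2]='u', s[3]='v', s[4]='q', s[5]='w', s[6]='r', s[7]='b', s[8]='k', s[9]='v', s[10]='f'
First match at index: 10


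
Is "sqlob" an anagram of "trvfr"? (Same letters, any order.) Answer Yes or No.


String 1: 'trvfr' -> sorted: 'frrtv'
String 2: 'sqlob' -> sorted: 'bloqs'
Compare sorted forms: 'frrtv' != 'bloqs'
Anagram: No


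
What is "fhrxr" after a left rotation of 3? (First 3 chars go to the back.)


Input: 'fhrxr', shift = 3
Operation: split at index 3 and swap parts
Front part s[0:3] = 'fhr'
Back part s[3:] = 'xr'
Rotated = back + front = 'xr' + 'fhr'
Result: xrfhr


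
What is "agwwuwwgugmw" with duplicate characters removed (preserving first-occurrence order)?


Input: 'agwwuwwgugmw'
Operation: keep first occurrence of each character
Scan: s[0]='a' new -> keep; s[1]='g' new -> keep; s[2]='w' new -> keep; s[3]='w' seen -> skip; s[4]='u' new -> keep; s[5]='w' seen -> skip; s[6]='w' seen -> skip; s[7]='g' seen -> skip; s[8]='u' seen -> skip; s[9]='g' seen -> skip; s[10]='m' new -> keep; s[11]='w' seen -> skip
Result: agwum


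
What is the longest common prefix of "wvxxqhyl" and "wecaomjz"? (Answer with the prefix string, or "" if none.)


String 1: 'wvxxqhyl'
String 2: 'wecaomjz'
Compare position by position:
pos 0: 'w' vs 'w' match
pos 1: 'v' vs 'e' differ -> stop
Longest common prefix: "w" (length 1)


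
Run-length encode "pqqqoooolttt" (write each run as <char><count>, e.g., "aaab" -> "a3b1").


Input: 'pqqqoooolttt'
Operation: identify consecutive runs
Runs: 'p' -> p1, 'qqq' -> q3, 'oooo' -> o4, 'l' -> l1, 'ttt' -> t3
Encoded: p1q3o4l1t3


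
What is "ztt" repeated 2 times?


Input string: 'ztt'
Operation: repeat 2 times
Concatenation: 'ztt' + 'ztt'
Result: zttztt


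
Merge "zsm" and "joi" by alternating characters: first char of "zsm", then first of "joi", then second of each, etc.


String 1: 'zsm'
String 2: 'joi'
Operation: alternate characters
Pairs: 'z'+'j', 's'+'o', 'm'+'i'
Result: zjsomi


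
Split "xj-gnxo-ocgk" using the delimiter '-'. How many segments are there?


Input string: 'xj-gnxo-ocgk'
Delimiter: '-'
Split result: 'xj', 'gnxo', 'ocgk'
Number of parts: 3


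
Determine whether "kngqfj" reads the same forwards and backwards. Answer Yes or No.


Input string: 'kngqfj'
Reversed: 'jfqgnk'
Compare pairs: s[0]='k' vs s[5]='j' (mismatch), s[1]='n' vs s[4]='f' (mismatch), s[2]='g' vs s[3]='q' (mismatch)
Palindrome: No


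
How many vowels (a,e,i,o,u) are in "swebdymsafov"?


Input string: 'swebdymsafov'
Operation: count vowels (a, e, i, o, u)
Scan: s[0]='s', s[1]='w', s[2]='e' (vowel), s[3]='b', s[4]='d', s[5]='y', s[6]='m', s[7]='s', s[8]='a' (vowel), s[9]='f', s[10]='o' (vowel), s[11]='v'
Vowels found: 3
Result: 3


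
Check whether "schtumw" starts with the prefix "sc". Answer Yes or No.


Input string: 'schtumw'
Prefix to check: 'sc'
First 2 characters of input: 'sc'
Match: True
Result: Yes


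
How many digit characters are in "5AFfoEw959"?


Input string: '5AFfoEw959'
Operation: count digit characters (0-9)
Scan: '5'(digit), 'A', 'F', 'f', 'o', 'E', 'w', '9'(digit), '5'(digit), '9'(digit)
Digits found: 4
Result: 4


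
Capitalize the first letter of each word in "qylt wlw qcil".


Input string: 'qylt wlw qcil'
Operation: capitalize first letter of each word
Word transformations: 'qylt'->'Qylt', 'wlw'->'Wlw', 'qcil'->'Qcil'
Result: Qylt Wlw Qcil


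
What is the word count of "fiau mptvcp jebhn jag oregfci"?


Input string: 'fiau mptvcp jebhn jag oregfci'
Operation: split by spaces
Words found: 'fiau', 'mptvcp', 'jebhn', 'jag', 'oregfci'
Word count: 5


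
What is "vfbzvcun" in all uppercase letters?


Input string: 'vfbzvcun'
Operation: convert each letter to uppercase
Mapping: 'v'->'V', 'f'->'F', 'b'->'B', 'z'->'Z', 'v'->'V', 'c'->'C', 'u'->'U', 'n'->'N'
Result: VFBZVCUN


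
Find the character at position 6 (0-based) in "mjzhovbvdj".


Input string: 'mjzhovbvdj'
Operation: get character at index 6
Index mapping: s[0]='m', s[1]='j', s[2]='z', s[3]='h', s[4]='o', s[5]='v', s[6]='b'
Result: 'b'


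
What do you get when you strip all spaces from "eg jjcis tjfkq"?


Input string: 'eg jjcis tjfkq'
Operation: remove all spaces
Words: 'eg', 'jjcis', 'tjfkq'
Join without spaces: egjjcistjfkq


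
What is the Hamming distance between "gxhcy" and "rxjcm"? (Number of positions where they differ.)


String 1: 'gxhcy'
String 2: 'rxjcm'
Compare each position: pos 0: 'g'!='r', pos 1: 'x'=='x', pos 2: 'h'!='j', pos 3: 'c'=='c', pos 4: 'y'!='m'
Differing positions: 3
Hamming distance: 3


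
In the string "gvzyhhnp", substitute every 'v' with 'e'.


Input string: 'gvzyhhnp'
Operation: replace 'v' with 'e'
Positions of 'v': 1
After replacement: gezyhhnp


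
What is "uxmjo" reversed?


Input string: 'uxmjo'
Operation: reverse character order
Original order: 'u' -> 'x' -> 'm' -> 'j' -> 'o'
Reversed order: 'o' -> 'j' -> 'm' -> 'x' -> 'u'
Result: ojmxu


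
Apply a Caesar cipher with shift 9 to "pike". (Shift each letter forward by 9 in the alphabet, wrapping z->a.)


Input: 'pike', shift = 9
Operation: for each letter, (position + 9) mod 26
Mapping: 'p'(15+9=24)->'y', 'i'(8+9=17)->'r', 'k'(10+9=19)->'t', 'e'(4+9=13)->'n'
Result: yrtn


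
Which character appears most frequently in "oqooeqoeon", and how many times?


Input: 'oqooeqoeon'
Operation: tally each character
Counts: 'e':2, 'n':1, 'o':5, 'q':2
Maximum: 'o' appears 5 times


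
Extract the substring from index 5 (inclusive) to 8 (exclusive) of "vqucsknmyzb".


Input string: 'vqucsknmyzb'
Operation: slice [5:8]
Extract characters: s[5]='k', s[6]='n', s[7]='m'
Result: knm


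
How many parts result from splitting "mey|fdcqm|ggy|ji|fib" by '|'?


Input string: 'mey|fdcqm|ggy|ji|fib'
Delimiter: '|'
Split result: 'mey', 'fdcqm', 'ggy', 'ji', 'fib'
Number of parts: 5


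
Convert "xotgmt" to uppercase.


Input string: 'xotgmt'
Operation: convert each letter to uppercase
Mapping: 'x'->'X', 'o'->'O', 't'->'T', 'g'->'G', 'm'->'M', 't'->'T'
Result: XOTGMT


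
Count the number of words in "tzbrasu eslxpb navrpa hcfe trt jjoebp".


Input string: 'tzbrasu eslxpb navrpa hcfe trt jjoebp'
Operation: split by spaces
Words found: 'tzbrasu', 'eslxpb', 'navrpa', 'hcfe', 'trt', 'jjoebp'
Word count: 6


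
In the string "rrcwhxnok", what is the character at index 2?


Input string: 'rrcwhxnok'
Operation: get character at index 2
Index mapping: s[0]='r', s[1]='r', s[2]='c'
Result: 'c'


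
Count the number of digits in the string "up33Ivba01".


Input string: 'up33Ivba01'
Operation: count digit characters (0-9)
Scan: 'u', 'p', '3'(digit), '3'(digit), 'I', 'v', 'b', 'a', '0'(digit), '1'(digit)
Digits found: 4
Result: 4


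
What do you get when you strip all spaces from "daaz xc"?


Input string: 'daaz xc'
Operation: remove all spaces
Words: 'daaz', 'xc'
Join without spaces: daazxc


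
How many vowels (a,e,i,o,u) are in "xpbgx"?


Input string: 'xpbgx'
Operation: count vowels (a, e, i, o, u)
Scan: s[0]='x', s[1]='p', s[2]='b', s[3]='g', s[4]='x'
Vowels found: 0
Result: 0


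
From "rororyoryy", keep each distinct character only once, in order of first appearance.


Input: 'rororyoryy'
Operation: keep first occurrence of each character
Scan: s[0]='r' new -> keep; s[1]='o' new -> keep; s[2]='r' seen -> skip; s[3]='o' seen -> skip; s[4]='r' seen -> skip; s[5]='y' new -> keep; s[6]='o' seen -> skip; s[7]='r' seen -> skip; s[8]='y' seen -> skip; s[9]='y' seen -> skip
Result: roy


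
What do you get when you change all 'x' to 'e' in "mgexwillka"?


Input string: 'mgexwillka'
Operation: replace 'x' with 'e'
Positions of 'x': 3
After replacement: mgeewillka


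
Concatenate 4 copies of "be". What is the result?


Input string: 'be'
Operation: repeat 4 times
Concatenation: 'be' + 'be' + 'be' + 'be'
Result: bebebebe


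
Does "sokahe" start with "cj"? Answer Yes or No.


Input string: 'sokahe'
Prefix to check: 'cj'
First 2 characters of input: 'so'
Match: False
Result: No


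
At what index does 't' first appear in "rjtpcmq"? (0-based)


Input string: 'rjtpcmq'
Target: 't'
Scanning left to right: s[0]='r', s[1]='j', s[2]='t'
First match at index: 2


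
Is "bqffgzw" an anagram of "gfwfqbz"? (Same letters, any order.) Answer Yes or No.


String 1: 'gfwfqbz' -> sorted: 'bffgqwz'
String 2: 'bqffgzw' -> sorted: 'bffgqwz'
Compare sorted forms: 'bffgqwz' == 'bffgqwz'
Anagram: Yes


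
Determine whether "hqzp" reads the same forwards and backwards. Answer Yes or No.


Input string: 'hqzp'
Reversed: 'pzqh'
Compare pairs: s[0]='h' vs s[3]='p' (mismatch), s[1]='q' vs s[2]='z' (mismatch)
Palindrome: No


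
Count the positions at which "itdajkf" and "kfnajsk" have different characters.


String 1: 'itdajkf'
String 2: 'kfnajsk'
Compare each position: pos 0: 'i'!='k', pos 1: 't'!='f', pos 2: 'd'!='n', pos 3: 'a'=='a', pos 4: 'j'=='j', pos 5: 'k'!='s', pos 6: 'f'!='k'
Differing positions: 5
Hamming distance: 5


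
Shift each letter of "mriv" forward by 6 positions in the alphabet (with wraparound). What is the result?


Input: 'mriv', shift = 6
Operation: for each letter, (position + 6) mod 26
Mapping: 'm'(12+6=18)->'s', 'r'(17+6=23)->'x', 'i'(8+6=14)->'o', 'v'(21+6=27, 27 mod 26=1)->'b'
Result: sxob


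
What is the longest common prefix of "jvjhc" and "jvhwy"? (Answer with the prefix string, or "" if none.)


String 1: 'jvjhc'
String 2: 'jvhwy'
Compare position by position:
pos 0: 'j' vs 'j' match
pos 1: 'v' vs 'v' match
pos 2: 'j' vs 'h' differ -> stop
Longest common prefix: "jv" (length 2)


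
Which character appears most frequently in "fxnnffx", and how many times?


Input: 'fxnnffx'
Operation: tally each character
Counts: 'f':3, 'n':2, 'x':2
Maximum: 'f' appears 3 times


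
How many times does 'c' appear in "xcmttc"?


Input string: 'xcmttc'
Target character: 'c'
Scan each position: s[1]='c', s[5]='c'
Matches found at indices: 1, 5
Total: 2


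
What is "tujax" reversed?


Input string: 'tujax'
Operation: reverse character order
Original order: 't' -> 'u' -> 'j' -> 'a' -> 'x'
Reversed order: 'x' -> 'a' -> 'j' -> 'u' -> 't'
Result: xajut


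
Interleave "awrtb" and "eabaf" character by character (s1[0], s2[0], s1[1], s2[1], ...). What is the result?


String 1: 'awrtb'
String 2: 'eabaf'
Operation: alternate characters
Pairs: 'a'+'e', 'w'+'a', 'r'+'b', 't'+'a', 'b'+'f'
Result: aewarbtabf


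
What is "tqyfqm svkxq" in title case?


Input string: 'tqyfqm svkxq'
Operation: capitalize first letter of each word
Word transformations: 'tqyfqm'->'Tqyfqm', 'svkxq'->'Svkxq'
Result: Tqyfqm Svkxq


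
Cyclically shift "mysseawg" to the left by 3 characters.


Input: 'mysseawg', shift = 3
Operation: split at index 3 and swap parts
Front part s[0:3] = 'mys'
Back part s[3:] = 'seawg'
Rotated = back + front = 'seawg' + 'mys'
Result: seawgmys


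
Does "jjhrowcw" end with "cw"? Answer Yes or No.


Input string: 'jjhrowcw'
Suffix to check: 'cw'
Last 2 characters of input: 'cw'
Match: True
Result: Yes


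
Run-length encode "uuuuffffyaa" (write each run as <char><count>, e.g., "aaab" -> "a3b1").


Input: 'uuuuffffyaa'
Operation: identify consecutive runs
Runs: 'uuuu' -> u4, 'ffff' -> f4, 'y' -> y1, 'aa' -> a2
Encoded: u4f4y1a2


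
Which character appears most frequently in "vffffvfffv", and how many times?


Input: 'vffffvfffv'
Operation: tally each character
Counts: 'f':7, 'v':3
Maximum: 'f' appears 7 times


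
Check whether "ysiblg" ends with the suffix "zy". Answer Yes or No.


Input string: 'ysiblg'
Suffix to check: 'zy'
Last 2 characters of input: 'lg'
Match: False
Result: No


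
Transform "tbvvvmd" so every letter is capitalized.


Input string: 'tbvvvmd'
Operation: convert each letter to uppercase
Mapping: 't'->'T', 'b'->'B', 'v'->'V', 'v'->'V', 'v'->'V', 'm'->'M', 'd'->'D'
Result: TBVVVMD


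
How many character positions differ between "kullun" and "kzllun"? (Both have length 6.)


String 1: 'kullun'
String 2: 'kzllun'
Compare each position: pos 0: 'k'=='k', pos 1: 'u'!='z', pos 2: 'l'=='l', pos 3: 'l'=='l', pos 4: 'u'=='u', pos 5: 'n'=='n'
Differing positions: 1
Hamming distance: 1


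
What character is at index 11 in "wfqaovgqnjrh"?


Input string: 'wfqaovgqnjrh'
Operation: get character at index 11
Index mapping: s[0]='w', s[1]='f', s[2]='q', s[3]='a', s[4]='o', s[5]='v', s[6]='g', s[7]='q', s[8]='n', s[9]='j', s[10]='r', s[11]='h'
Result: 'h'


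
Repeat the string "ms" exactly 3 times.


Input string: 'ms'
Operation: repeat 3 times
Concatenation: 'ms' + 'ms' + 'ms'
Result: msmsms


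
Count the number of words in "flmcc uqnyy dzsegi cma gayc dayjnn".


Input string: 'flmcc uqnyy dzsegi cma gayc dayjnn'
Operation: split by spaces
Words found: 'flmcc', 'uqnyy', 'dzsegi', 'cma', 'gayc', 'dayjnn'
Word count: 6


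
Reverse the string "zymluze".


Input string: 'zymluze'
Operation: reverse character order
Original order: 'z' -> 'y' -> 'm' -> 'l' -> 'u' -> 'z' -> 'e'
Reversed order: 'e' -> 'z' -> 'u' -> 'l' -> 'm' -> 'y' -> 'z'
Result: ezulmyz


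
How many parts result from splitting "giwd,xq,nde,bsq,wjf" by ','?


Input string: 'giwd,xq,nde,bsq,wjf'
Delimiter: ','
Split result: 'giwd', 'xq', 'nde', 'bsq', 'wjf'
Number of parts: 5


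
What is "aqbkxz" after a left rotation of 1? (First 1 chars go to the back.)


Input: 'aqbkxz', shift = 1
Operation: split at index 1 and swap parts
Front part s[0:1] = 'a'
Back part s[1:] = 'qbkxz'
Rotated = back + front = 'qbkxz' + 'a'
Result: qbkxza


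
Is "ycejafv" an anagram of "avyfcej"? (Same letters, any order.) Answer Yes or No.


String 1: 'avyfcej' -> sorted: 'acefjvy'
String 2: 'ycejafv' -> sorted: 'acefjvy'
Compare sorted forms: 'acefjvy' == 'acefjvy'
Anagram: Yes


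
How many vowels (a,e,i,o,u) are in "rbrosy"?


Input string: 'rbrosy'
Operation: count vowels (a, e, i, o, u)
Scan: s[0]='r', s[1]='b', s[2]='r', s[3]='o' (vowel), s[4]='s', s[5]='y'
Vowels found: 1
Result: 1


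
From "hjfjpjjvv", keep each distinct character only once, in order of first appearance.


Input: 'hjfjpjjvv'
Operation: keep first occurrence of each character
Scan: s[0]='h' new -> keep; s[1]='j' new -> keep; s[2]='f' new -> keep; s[3]='j' seen -> skip; s[4]='p' new -> keep; s[5]='j' seen -> skip; s[6]='j' seen -> skip; s[7]='v' new -> keep; s[8]='v' seen -> skip
Result: hjfpv


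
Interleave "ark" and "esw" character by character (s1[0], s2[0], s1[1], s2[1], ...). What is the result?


String 1: 'ark'
String 2: 'esw'
Operation: alternate characters
Pairs: 'a'+'e', 'r'+'s', 'k'+'w'
Result: aerskw


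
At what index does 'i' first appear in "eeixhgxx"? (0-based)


Input string: 'eeixhgxx'
Target: 'i'
Scanning left to right: s[0]='e', s[1]='e', s[2]='i'
First match at index: 2


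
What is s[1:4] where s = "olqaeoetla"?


Input string: 'olqaeoetla'
Operation: slice [1:4]
Extract characters: s[1]='l', s[2]='q', s[3]='a'
Result: lqa


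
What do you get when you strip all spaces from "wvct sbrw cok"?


Input string: 'wvct sbrw cok'
Operation: remove all spaces
Words: 'wvct', 'sbrw', 'cok'
Join without spaces: wvctsbrwcok


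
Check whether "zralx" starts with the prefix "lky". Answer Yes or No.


Input string: 'zralx'
Prefix to check: 'lky'
First 3 characters of input: 'zra'
Match: False
Result: No


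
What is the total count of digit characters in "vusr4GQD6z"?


Input string: 'vusr4GQD6z'
Operation: count digit characters (0-9)
Scan: 'v', 'u', 's', 'r', '4'(digit), 'G', 'Q', 'D', '6'(digit), 'z'
Digits found: 2
Result: 2


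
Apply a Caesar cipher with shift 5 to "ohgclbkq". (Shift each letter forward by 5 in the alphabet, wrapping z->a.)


Input: 'ohgclbkq', shift = 5
Operation: for each letter, (position + 5) mod 26
Mapping: 'o'(14+5=19)->'t', 'h'(7+5=12)->'m', 'g'(6+5=11)->'l', 'c'(2+5=7)->'h', 'l'(11+5=16)->'q', 'b'(1+5=6)->'g', 'k'(10+5=15)->'p', 'q'(16+5=21)->'v'
Result: tmlhqgpv


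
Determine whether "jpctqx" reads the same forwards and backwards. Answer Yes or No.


Input string: 'jpctqx'
Reversed: 'xqtcpj'
Compare pairs: s[0]='j' vs s[5]='x' (mismatch), s[1]='p' vs s[4]='q' (mismatch), s[2]='c' vs s[3]='t' (mismatch)
Palindrome: No


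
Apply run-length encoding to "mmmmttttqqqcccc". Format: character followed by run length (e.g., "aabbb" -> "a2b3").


Input: 'mmmmttttqqqcccc'
Operation: identify consecutive runs
Runs: 'mmmm' -> m4, 'tttt' -> t4, 'qqq' -> q3, 'cccc' -> c4
Encoded: m4t4q3c4


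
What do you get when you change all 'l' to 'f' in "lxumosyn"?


Input string: 'lxumosyn'
Operation: replace 'l' with 'f'
Positions of 'l': 0
After replacement: fxumosyn


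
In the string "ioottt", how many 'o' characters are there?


Input string: 'ioottt'
Target character: 'o'
Scan each position: s[1]='o', s[2]='o'
Matches found at indices: 1, 2
Total: 2


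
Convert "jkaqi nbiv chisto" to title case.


Input string: 'jkaqi nbiv chisto'
Operation: capitalize first letter of each word
Word transformations: 'jkaqi'->'Jkaqi', 'nbiv'->'Nbiv', 'chisto'->'Chisto'
Result: Jkaqi Nbiv Chisto


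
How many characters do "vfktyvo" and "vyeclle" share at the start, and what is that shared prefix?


String 1: 'vfktyvo'
String 2: 'vyeclle'
Compare position by position:
pos 0: 'v' vs 'v' match
pos 1: 'f' vs 'y' differ -> stop
Longest common prefix: "v" (length 1)


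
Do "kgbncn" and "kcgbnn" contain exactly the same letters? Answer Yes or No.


String 1: 'kgbncn' -> sorted: 'bcgknn'
String 2: 'kcgbnn' -> sorted: 'bcgknn'
Compare sorted forms: 'bcgknn' == 'bcgknn'
Anagram: Yes


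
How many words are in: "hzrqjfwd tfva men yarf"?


Input string: 'hzrqjfwd tfva men yarf'
Operation: split by spaces
Words found: 'hzrqjfwd', 'tfva', 'men', 'yarf'
Word count: 4


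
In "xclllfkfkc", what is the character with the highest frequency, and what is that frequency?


Input: 'xclllfkfkc'
Operation: tally each character
Counts: 'c':2, 'f':2, 'k':2, 'l':3, 'x':1
Maximum: 'l' appears 3 times


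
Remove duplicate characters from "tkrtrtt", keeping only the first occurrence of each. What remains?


Input: 'tkrtrtt'
Operation: keep first occurrence of each character
Scan: s[0]='t' new -> keep; s[1]='k' new -> keep; s[2]='r' new -> keep; s[3]='t' seen -> skip; s[4]='r' seen -> skip; s[5]='t' seen -> skip; s[6]='t' seen -> skip
Result: tkr


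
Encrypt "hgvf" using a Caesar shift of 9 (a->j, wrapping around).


Input: 'hgvf', shift = 9
Operation: for each letter, (position + 9) mod 26
Mapping: 'h'(7+9=16)->'q', 'g'(6+9=15)->'p', 'v'(21+9=30, 30 mod 26=4)->'e', 'f'(5+9=14)->'o'
Result: qpeo


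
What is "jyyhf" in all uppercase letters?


Input string: 'jyyhf'
Operation: convert each letter to uppercase
Mapping: 'j'->'J', 'y'->'Y', 'y'->'Y', 'h'->'H', 'f'->'F'
Result: JYYHF


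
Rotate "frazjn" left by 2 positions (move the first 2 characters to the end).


Input: 'frazjn', shift = 2
Operation: split at index 2 and swap parts
Front part s[0:2] = 'fr'
Back part s[2:] = 'azjn'
Rotated = back + front = 'azjn' + 'fr'
Result: azjnfr


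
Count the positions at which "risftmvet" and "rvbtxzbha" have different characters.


String 1: 'risftmvet'
String 2: 'rvbtxzbha'
Compare each position: pos 0: 'r'=='r', pos 1: 'i'!='v', pos 2: 's'!='b', pos 3: 'f'!='t', pos 4: 't'!='x', pos 5: 'm'!='z', pos 6: 'v'!='b', pos 7: 'e'!='h', pos 8: 't'!='a'
Differing positions: 8
Hamming distance: 8


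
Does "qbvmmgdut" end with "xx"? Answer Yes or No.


Input string: 'qbvmmgdut'
Suffix to check: 'xx'
Last 2 characters of input: 'ut'
Match: False
Result: No


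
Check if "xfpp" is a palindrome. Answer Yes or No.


Input string: 'xfpp'
Reversed: 'ppfx'
Compare pairs: s[0]='x' vs s[3]='p' (mismatch), s[1]='f' vs s[2]='p' (mismatch)
Palindrome: No


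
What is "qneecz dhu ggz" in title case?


Input string: 'qneecz dhu ggz'
Operation: capitalize first letter of each word
Word transformations: 'qneecz'->'Qneecz', 'dhu'->'Dhu', 'ggz'->'Ggz'
Result: Qneecz Dhu Ggz


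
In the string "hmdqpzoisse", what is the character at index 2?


Input string: 'hmdqpzoisse'
Operation: get character at index 2
Index mapping: s[0]='h', s[1]='m', s[2]='d'
Result: 'd'


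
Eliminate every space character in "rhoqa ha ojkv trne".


Input string: 'rhoqa ha ojkv trne'
Operation: remove all spaces
Words: 'rhoqa', 'ha', 'ojkv', 'trne'
Join without spaces: rhoqahaojkvtrne


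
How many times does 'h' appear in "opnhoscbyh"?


Input string: 'opnhoscbyh'
Target character: 'h'
Scan each position: s[3]='h', s[9]='h'
Matches found at indices: 3, 9
Total: 2


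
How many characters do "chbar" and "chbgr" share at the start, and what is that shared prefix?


String 1: 'chbar'
String 2: 'chbgr'
Compare position by position:
pos 0: 'c' vs 'c' match
pos 1: 'h' vs 'h' match
pos 2: 'b' vs 'b' match
pos 3: 'a' vs 'g' differ -> stop
Longest common prefix: "chb" (length 3)


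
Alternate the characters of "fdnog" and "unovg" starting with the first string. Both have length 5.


String 1: 'fdnog'
String 2: 'unovg'
Operation: alternate characters
Pairs: 'f'+'u', 'd'+'n', 'n'+'o', 'o'+'v', 'g'+'g'
Result: fudnnoovgg


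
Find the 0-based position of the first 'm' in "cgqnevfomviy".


Input string: 'cgqnevfomviy'
Target: 'm'
Scanning left to right: s[0]='c', s[1]='g', s[2]='q', s[3]='n', s[4]='e', s[5]='v', s[6]='f', s[7]='o', s[8]='m'
First match at index: 8


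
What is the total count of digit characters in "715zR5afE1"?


Input string: '715zR5afE1'
Operation: count digit characters (0-9)
Scan: '7'(digit), '1'(digit), '5'(digit), 'z', 'R', '5'(digit), 'a', 'f', 'E', '1'(digit)
Digits found: 5
Result: 5


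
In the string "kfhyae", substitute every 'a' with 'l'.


Input string: 'kfhyae'
Operation: replace 'a' with 'l'
Positions of 'a': 4
After replacement: kfhyle


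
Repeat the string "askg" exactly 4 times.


Input string: 'askg'
Operation: repeat 4 times
Concatenation: 'askg' + 'askg' + 'askg' + 'askg'
Result: askgaskgaskgaskg


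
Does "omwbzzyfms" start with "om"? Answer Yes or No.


Input string: 'omwbzzyfms'
Prefix to check: 'om'
First 2 characters of input: 'om'
Match: True
Result: Yes


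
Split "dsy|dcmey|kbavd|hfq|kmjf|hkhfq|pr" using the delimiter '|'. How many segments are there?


Input string: 'dsy|dcmey|kbavd|hfq|kmjf|hkhfq|pr'
Delimiter: '|'
Split result: 'dsy', 'dcmey', 'kbavd', 'hfq', 'kmjf', 'hkhfq', 'pr'
Number of parts: 7


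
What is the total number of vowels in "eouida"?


Input string: 'eouida'
Operation: count vowels (a, e, i, o, u)
Scan: s[0]='e' (vowel), s[1]='o' (vowel), s[2]='u' (vowel), s[3]='i' (vowel), s[4]='d', s[5]='a' (vowel)
Vowels found: 5
Result: 5


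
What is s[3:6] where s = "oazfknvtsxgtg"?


Input string: 'oazfknvtsxgtg'
Operation: slice [3:6]
Extract characters: s[3]='f', s[4]='k', s[5]='n'
Result: fkn


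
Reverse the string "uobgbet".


Input string: 'uobgbet'
Operation: reverse character order
Original order: 'u' -> 'o' -> 'b' -> 'g' -> 'b' -> 'e' -> 't'
Reversed order: 't' -> 'e' -> 'b' -> 'g' -> 'b' -> 'o' -> 'u'
Result: tebgbou


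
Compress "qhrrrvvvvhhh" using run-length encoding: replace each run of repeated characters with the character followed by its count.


Input: 'qhrrrvvvvhhh'
Operation: identify consecutive runs
Runs: 'q' -> q1, 'h' -> h1, 'rrr' -> r3, 'vvvv' -> v4, 'hhh' -> h3
Encoded: q1h1r3v4h3


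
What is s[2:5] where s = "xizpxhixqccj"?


Input string: 'xizpxhixqccj'
Operation: slice [2:5]
Extract characters: s[2]='z', s[3]='p', s[4]='x'
Result: zpx


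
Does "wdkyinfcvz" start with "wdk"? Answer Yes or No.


Input string: 'wdkyinfcvz'
Prefix to check: 'wdk'
First 3 characters of input: 'wdk'
Match: True
Result: Yes


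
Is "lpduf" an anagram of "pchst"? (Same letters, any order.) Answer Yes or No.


String 1: 'pchst' -> sorted: 'chpst'
String 2: 'lpduf' -> sorted: 'dflpu'
Compare sorted forms: 'chpst' != 'dflpu'
Anagram: No


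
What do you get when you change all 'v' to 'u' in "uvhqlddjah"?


Input string: 'uvhqlddjah'
Operation: replace 'v' with 'u'
Positions of 'v': 1
After replacement: uuhqlddjah


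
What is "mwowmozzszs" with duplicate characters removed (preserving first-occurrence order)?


Input: 'mwowmozzszs'
Operation: keep first occurrence of each character
Scan: s[0]='m' new -> keep; s[1]='w' new -> keep; s[2]='o' new -> keep; s[3]='w' seen -> skip; s[4]='m' seen -> skip; s[5]='o' seen -> skip; s[6]='z' new -> keep; s[7]='z' seen -> skip; s[8]='s' new -> keep; s[9]='z' seen -> skip; s[10]='s' seen -> skip
Result: mwozs


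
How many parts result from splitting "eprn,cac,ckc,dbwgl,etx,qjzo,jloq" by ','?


Input string: 'eprn,cac,ckc,dbwgl,etx,qjzo,jloq'
Delimiter: ','
Split result: 'eprn', 'cac', 'ckc', 'dbwgl', 'etx', 'qjzo', 'jloq'
Number of parts: 7


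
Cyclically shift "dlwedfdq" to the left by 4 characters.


Input: 'dlwedfdq', shift = 4
Operation: split at index 4 and swap parts
Front part s[0:4] = 'dlwe'
Back part s[4:] = 'dfdq'
Rotated = back + front = 'dfdq' + 'dlwe'
Result: dfdqdlwe


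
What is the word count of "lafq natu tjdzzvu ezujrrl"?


Input string: 'lafq natu tjdzzvu ezujrrl'
Operation: split by spaces
Words found: 'lafq', 'natu', 'tjdzzvu', 'ezujrrl'
Word count: 4


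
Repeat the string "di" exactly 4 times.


Input string: 'di'
Operation: repeat 4 times
Concatenation: 'di' + 'di' + 'di' + 'di'
Result: didididi


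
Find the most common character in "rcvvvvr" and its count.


Input: 'rcvvvvr'
Operation: tally each character
Counts: 'c':1, 'r':2, 'v':4
Maximum: 'v' appears 4 times


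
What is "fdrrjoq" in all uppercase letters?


Input string: 'fdrrjoq'
Operation: convert each letter to uppercase
Mapping: 'f'->'F', 'd'->'D', 'r'->'R', 'r'->'R', 'j'->'J', 'o'->'O', 'q'->'Q'
Result: FDRRJOQ


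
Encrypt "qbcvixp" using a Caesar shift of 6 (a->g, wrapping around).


Input: 'qbcvixp', shift = 6
Operation: for each letter, (position + 6) mod 26
Mapping: 'q'(16+6=22)->'w', 'b'(1+6=7)->'h', 'c'(2+6=8)->'i', 'v'(21+6=27, 27 mod 26=1)->'b', 'i'(8+6=14)->'o', 'x'(23+6=29, 29 mod 26=3)->'d', 'p'(15+6=21)->'v'
Result: whibodv


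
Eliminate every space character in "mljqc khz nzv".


Input string: 'mljqc khz nzv'
Operation: remove all spaces
Words: 'mljqc', 'khz', 'nzv'
Join without spaces: mljqckhznzv


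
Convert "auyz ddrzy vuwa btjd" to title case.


Input string: 'auyz ddrzy vuwa btjd'
Operation: capitalize first letter of each word
Word transformations: 'auyz'->'Auyz', 'ddrzy'->'Ddrzy', 'vuwa'->'Vuwa', 'btjd'->'Btjd'
Result: Auyz Ddrzy Vuwa Btjd


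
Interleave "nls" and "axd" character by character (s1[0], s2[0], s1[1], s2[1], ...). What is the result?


String 1: 'nls'
String 2: 'axd'
Operation: alternate characters
Pairs: 'n'+'a', 'l'+'x', 's'+'d'
Result: nalxsd


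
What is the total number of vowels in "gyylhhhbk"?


Input string: 'gyylhhhbk'
Operation: count vowels (a, e, i, o, u)
Scan: s[0]='g', s[1]='y', s[2]='y', s[3]='l', s[4]='h', s[5]='h', s[6]='h', s[7]='b', s[8]='k'
Vowels found: 0
Result: 0


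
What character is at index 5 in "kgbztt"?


Input string: 'kgbztt'
Operation: get character at index 5
Index mapping: s[0]='k', s[1]='g', s[2]='b', s[3]='z', s[4]='t', s[5]='t'
Result: 't'


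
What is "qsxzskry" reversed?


Input string: 'qsxzskry'
Operation: reverse character order
Original order: 'q' -> 's' -> 'x' -> 'z' -> 's' -> 'k' -> 'r' -> 'y'
Reversed order: 'y' -> 'r' -> 'k' -> 's' -> 'z' -> 'x' -> 's' -> 'q'
Result: yrkszxsq
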